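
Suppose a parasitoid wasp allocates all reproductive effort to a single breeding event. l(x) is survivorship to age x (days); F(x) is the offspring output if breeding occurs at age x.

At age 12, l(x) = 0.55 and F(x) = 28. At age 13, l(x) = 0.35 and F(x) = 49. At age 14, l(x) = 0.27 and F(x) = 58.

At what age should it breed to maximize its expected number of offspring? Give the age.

13

Expected offspring if breeding at age x = l(x) × F(x):
  age 12: 0.55 × 28 = 15.400
  age 13: 0.35 × 49 = 17.150
  age 14: 0.27 × 58 = 15.660
Maximum at age 13 (17.150).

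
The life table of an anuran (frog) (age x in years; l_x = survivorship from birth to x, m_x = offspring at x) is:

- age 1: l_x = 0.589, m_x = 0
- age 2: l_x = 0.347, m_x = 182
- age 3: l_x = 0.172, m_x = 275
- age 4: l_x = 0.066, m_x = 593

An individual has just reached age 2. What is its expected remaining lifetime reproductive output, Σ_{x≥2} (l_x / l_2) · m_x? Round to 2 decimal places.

l_2 = 0.347. Conditional survival from age 2 to x is l_x / l_2.
  x=2: (0.347/0.347) × 182 = 182.0000
  x=3: (0.172/0.347) × 275 = 136.3112
  x=4: (0.066/0.347) × 593 = 112.7896
Sum = 182.0000 + 136.3112 + 112.7896 = 431.1009

431.10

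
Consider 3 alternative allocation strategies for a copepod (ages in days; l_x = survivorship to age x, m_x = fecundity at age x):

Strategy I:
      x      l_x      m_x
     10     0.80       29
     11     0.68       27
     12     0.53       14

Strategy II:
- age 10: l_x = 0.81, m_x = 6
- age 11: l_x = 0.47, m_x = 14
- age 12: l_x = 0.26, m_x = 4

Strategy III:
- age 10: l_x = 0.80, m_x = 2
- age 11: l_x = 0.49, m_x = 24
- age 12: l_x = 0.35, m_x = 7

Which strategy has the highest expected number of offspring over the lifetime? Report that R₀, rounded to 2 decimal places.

Strategy I: R₀ = 0.80×29 + 0.68×27 + 0.53×14 = 48.9800
Strategy II: R₀ = 0.81×6 + 0.47×14 + 0.26×4 = 12.4800
Strategy III: R₀ = 0.80×2 + 0.49×24 + 0.35×7 = 15.8100
Highest R₀: strategy I with 48.9800.

48.98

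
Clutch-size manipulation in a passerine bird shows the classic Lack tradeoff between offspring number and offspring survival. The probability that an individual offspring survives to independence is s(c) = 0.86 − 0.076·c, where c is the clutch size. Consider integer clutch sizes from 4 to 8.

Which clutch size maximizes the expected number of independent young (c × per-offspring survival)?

Expected independent young = c × s(c):
  c=4: 4 × 0.556 = 2.224
  c=5: 5 × 0.480 = 2.400
  c=6: 6 × 0.404 = 2.424
  c=7: 7 × 0.328 = 2.296
  c=8: 8 × 0.252 = 2.016
Maximum at c = 6 (2.424 independent young).

6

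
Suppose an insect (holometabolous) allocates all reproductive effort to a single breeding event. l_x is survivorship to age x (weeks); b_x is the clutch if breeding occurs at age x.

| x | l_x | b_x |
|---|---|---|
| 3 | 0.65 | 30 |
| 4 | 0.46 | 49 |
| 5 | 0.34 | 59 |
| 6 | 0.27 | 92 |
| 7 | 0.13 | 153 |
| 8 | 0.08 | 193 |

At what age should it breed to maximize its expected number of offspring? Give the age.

6

Expected offspring if breeding at age x = l_x × b_x:
  age 3: 0.65 × 30 = 19.500
  age 4: 0.46 × 49 = 22.540
  age 5: 0.34 × 59 = 20.060
  age 6: 0.27 × 92 = 24.840
  age 7: 0.13 × 153 = 19.890
  age 8: 0.08 × 193 = 15.440
Maximum at age 6 (24.840).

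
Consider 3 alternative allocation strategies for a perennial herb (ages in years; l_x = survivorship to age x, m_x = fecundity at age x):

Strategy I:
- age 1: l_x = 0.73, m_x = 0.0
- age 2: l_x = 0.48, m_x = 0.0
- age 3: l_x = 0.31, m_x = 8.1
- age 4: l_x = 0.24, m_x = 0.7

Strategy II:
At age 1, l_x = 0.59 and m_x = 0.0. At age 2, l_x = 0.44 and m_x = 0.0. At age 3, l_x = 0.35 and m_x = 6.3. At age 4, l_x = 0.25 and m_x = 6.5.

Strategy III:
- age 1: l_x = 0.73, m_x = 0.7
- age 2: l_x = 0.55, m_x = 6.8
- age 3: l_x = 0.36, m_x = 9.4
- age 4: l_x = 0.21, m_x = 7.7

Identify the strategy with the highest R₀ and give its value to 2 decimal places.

9.25

Strategy I: R₀ = 0.73×0.0 + 0.48×0.0 + 0.31×8.1 + 0.24×0.7 = 2.6790
Strategy II: R₀ = 0.59×0.0 + 0.44×0.0 + 0.35×6.3 + 0.25×6.5 = 3.8300
Strategy III: R₀ = 0.73×0.7 + 0.55×6.8 + 0.36×9.4 + 0.21×7.7 = 9.2520
Highest R₀: strategy III with 9.2520.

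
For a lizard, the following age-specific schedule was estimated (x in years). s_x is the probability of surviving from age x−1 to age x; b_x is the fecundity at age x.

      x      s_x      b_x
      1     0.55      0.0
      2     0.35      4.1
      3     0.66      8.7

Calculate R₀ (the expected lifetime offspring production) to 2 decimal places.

Survivorship from birth: l_x = s_1·s_2·…·s_x.
  l_1 = 0.55000
  l_2 = 0.19250
  l_3 = 0.12705
R₀ = Σ l_x b_x:
  age 1: 0.55000 × 0.0 = 0.0000
  age 2: 0.19250 × 4.1 = 0.7892
  age 3: 0.12705 × 8.7 = 1.1053
R₀ = 0.0000 + 0.7892 + 1.1053 = 1.8946

1.89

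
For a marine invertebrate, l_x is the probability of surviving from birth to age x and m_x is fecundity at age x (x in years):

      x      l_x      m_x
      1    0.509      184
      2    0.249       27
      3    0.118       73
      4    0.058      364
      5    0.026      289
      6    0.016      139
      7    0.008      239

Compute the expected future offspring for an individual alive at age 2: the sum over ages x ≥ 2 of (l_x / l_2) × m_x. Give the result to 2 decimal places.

193.17

l_2 = 0.249. Conditional survival from age 2 to x is l_x / l_2.
  x=2: (0.249/0.249) × 27 = 27.0000
  x=3: (0.118/0.249) × 73 = 34.5944
  x=4: (0.058/0.249) × 364 = 84.7871
  x=5: (0.026/0.249) × 289 = 30.1767
  x=6: (0.016/0.249) × 139 = 8.9317
  x=7: (0.008/0.249) × 239 = 7.6787
Sum = 27.0000 + 34.5944 + 84.7871 + 30.1767 + 8.9317 + 7.6787 = 193.1687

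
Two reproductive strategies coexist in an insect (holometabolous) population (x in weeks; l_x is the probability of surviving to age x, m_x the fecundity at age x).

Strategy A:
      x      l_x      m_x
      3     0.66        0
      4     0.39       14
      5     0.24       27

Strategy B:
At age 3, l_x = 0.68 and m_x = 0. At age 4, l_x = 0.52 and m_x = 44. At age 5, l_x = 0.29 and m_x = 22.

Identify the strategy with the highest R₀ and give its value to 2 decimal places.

29.26

Strategy A: R₀ = 0.66×0 + 0.39×14 + 0.24×27 = 11.9400
Strategy B: R₀ = 0.68×0 + 0.52×44 + 0.29×22 = 29.2600
Highest R₀: strategy B with 29.2600.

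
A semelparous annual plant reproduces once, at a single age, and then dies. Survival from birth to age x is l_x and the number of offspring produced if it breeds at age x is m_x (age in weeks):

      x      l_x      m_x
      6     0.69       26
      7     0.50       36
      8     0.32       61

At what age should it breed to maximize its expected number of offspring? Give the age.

Expected offspring if breeding at age x = l_x × m_x:
  age 6: 0.69 × 26 = 17.940
  age 7: 0.50 × 36 = 18.000
  age 8: 0.32 × 61 = 19.520
Maximum at age 8 (19.520).

8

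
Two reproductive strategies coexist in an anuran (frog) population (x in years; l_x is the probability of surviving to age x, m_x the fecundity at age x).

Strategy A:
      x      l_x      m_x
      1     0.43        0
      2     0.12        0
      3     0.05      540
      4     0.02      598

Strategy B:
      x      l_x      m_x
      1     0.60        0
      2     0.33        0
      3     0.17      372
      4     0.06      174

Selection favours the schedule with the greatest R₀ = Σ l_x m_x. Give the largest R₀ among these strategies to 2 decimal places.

Strategy A: R₀ = 0.43×0 + 0.12×0 + 0.05×540 + 0.02×598 = 38.9600
Strategy B: R₀ = 0.60×0 + 0.33×0 + 0.17×372 + 0.06×174 = 73.6800
Highest R₀: strategy B with 73.6800.

73.68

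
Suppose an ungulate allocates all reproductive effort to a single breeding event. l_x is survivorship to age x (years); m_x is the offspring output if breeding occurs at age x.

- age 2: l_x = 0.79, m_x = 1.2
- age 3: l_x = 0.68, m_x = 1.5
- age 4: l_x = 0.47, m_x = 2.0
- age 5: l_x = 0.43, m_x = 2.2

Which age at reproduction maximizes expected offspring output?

Expected offspring if breeding at age x = l_x × m_x:
  age 2: 0.79 × 1.2 = 0.948
  age 3: 0.68 × 1.5 = 1.020
  age 4: 0.47 × 2.0 = 0.940
  age 5: 0.43 × 2.2 = 0.946
Maximum at age 3 (1.020).

3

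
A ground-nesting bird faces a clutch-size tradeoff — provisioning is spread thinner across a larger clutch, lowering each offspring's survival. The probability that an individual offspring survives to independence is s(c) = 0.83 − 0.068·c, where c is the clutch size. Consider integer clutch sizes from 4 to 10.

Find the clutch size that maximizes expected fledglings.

Expected fledglings = c × s(c):
  c=4: 4 × 0.558 = 2.232
  c=5: 5 × 0.490 = 2.450
  c=6: 6 × 0.422 = 2.532
  c=7: 7 × 0.354 = 2.478
  c=8: 8 × 0.286 = 2.288
  c=9: 9 × 0.218 = 1.962
  c=10: 10 × 0.150 = 1.500
Maximum at c = 6 (2.532 fledglings).

6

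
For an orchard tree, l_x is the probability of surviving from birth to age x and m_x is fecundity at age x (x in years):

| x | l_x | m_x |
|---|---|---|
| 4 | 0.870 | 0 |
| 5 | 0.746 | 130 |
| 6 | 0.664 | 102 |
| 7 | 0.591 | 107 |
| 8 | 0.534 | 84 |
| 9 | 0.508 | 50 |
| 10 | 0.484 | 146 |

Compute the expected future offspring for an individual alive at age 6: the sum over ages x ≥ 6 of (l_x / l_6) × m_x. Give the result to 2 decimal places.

409.47

l_6 = 0.664. Conditional survival from age 6 to x is l_x / l_6.
  x=6: (0.664/0.664) × 102 = 102.0000
  x=7: (0.591/0.664) × 107 = 95.2364
  x=8: (0.534/0.664) × 84 = 67.5542
  x=9: (0.508/0.664) × 50 = 38.2530
  x=10: (0.484/0.664) × 146 = 106.4217
Sum = 102.0000 + 95.2364 + 67.5542 + 38.2530 + 106.4217 = 409.4654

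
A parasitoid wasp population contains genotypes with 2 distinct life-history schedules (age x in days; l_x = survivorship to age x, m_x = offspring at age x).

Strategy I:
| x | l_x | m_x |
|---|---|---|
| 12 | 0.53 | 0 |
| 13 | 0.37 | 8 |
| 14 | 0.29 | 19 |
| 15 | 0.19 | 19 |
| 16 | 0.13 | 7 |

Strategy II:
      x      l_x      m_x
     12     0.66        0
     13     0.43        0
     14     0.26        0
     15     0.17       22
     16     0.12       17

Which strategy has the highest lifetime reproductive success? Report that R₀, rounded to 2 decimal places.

12.99

Strategy I: R₀ = 0.53×0 + 0.37×8 + 0.29×19 + 0.19×19 + 0.13×7 = 12.9900
Strategy II: R₀ = 0.66×0 + 0.43×0 + 0.26×0 + 0.17×22 + 0.12×17 = 5.7800
Highest R₀: strategy I with 12.9900.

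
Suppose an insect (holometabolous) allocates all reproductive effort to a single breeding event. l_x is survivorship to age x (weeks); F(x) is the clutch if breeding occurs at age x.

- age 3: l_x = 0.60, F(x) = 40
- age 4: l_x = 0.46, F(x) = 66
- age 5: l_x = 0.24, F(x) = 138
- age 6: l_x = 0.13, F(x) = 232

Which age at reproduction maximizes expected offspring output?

5

Expected offspring if breeding at age x = l_x × F(x):
  age 3: 0.60 × 40 = 24.000
  age 4: 0.46 × 66 = 30.360
  age 5: 0.24 × 138 = 33.120
  age 6: 0.13 × 232 = 30.160
Maximum at age 5 (33.120).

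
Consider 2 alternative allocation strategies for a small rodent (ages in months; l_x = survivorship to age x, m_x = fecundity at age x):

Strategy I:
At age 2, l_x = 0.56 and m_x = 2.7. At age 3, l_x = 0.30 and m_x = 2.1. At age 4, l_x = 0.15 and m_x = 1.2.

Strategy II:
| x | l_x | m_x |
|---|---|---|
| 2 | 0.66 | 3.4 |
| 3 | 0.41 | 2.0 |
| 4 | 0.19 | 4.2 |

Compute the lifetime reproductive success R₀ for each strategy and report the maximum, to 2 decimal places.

3.86

Strategy I: R₀ = 0.56×2.7 + 0.30×2.1 + 0.15×1.2 = 2.3220
Strategy II: R₀ = 0.66×3.4 + 0.41×2.0 + 0.19×4.2 = 3.8620
Highest R₀: strategy II with 3.8620.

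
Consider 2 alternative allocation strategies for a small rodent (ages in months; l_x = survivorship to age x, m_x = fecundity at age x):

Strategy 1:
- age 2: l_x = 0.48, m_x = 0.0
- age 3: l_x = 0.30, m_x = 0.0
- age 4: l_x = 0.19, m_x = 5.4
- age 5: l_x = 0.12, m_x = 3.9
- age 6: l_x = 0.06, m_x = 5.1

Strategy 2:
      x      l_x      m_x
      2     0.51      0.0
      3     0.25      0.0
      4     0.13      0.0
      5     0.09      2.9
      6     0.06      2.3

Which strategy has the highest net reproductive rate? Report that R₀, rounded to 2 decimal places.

Strategy 1: R₀ = 0.48×0.0 + 0.30×0.0 + 0.19×5.4 + 0.12×3.9 + 0.06×5.1 = 1.8000
Strategy 2: R₀ = 0.51×0.0 + 0.25×0.0 + 0.13×0.0 + 0.09×2.9 + 0.06×2.3 = 0.3990
Highest R₀: strategy 1 with 1.8000.

1.80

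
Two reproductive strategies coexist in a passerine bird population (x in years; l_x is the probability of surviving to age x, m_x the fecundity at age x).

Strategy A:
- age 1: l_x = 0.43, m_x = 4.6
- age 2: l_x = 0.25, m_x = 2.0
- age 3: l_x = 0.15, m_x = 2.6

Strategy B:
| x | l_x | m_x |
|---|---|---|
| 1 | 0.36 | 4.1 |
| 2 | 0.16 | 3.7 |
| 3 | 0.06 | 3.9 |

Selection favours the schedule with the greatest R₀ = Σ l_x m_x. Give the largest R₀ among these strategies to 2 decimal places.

Strategy A: R₀ = 0.43×4.6 + 0.25×2.0 + 0.15×2.6 = 2.8680
Strategy B: R₀ = 0.36×4.1 + 0.16×3.7 + 0.06×3.9 = 2.3020
Highest R₀: strategy A with 2.8680.

2.87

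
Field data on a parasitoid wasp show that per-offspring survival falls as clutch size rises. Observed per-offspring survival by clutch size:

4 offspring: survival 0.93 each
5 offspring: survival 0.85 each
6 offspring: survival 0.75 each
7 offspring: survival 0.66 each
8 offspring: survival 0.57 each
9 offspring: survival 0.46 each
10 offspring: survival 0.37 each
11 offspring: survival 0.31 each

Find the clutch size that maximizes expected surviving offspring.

Expected surviving offspring = c × s(c):
  c=4: 4 × 0.93 = 3.720
  c=5: 5 × 0.85 = 4.250
  c=6: 6 × 0.75 = 4.500
  c=7: 7 × 0.66 = 4.620
  c=8: 8 × 0.57 = 4.560
  c=9: 9 × 0.46 = 4.140
  c=10: 10 × 0.37 = 3.700
  c=11: 11 × 0.31 = 3.410
Maximum at c = 7 (4.620 surviving offspring).

7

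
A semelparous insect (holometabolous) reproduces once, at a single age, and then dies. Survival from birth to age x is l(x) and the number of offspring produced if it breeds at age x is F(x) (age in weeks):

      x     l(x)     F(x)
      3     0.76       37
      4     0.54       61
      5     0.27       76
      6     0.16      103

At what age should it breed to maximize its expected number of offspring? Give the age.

4

Expected offspring if breeding at age x = l(x) × F(x):
  age 3: 0.76 × 37 = 28.120
  age 4: 0.54 × 61 = 32.940
  age 5: 0.27 × 76 = 20.520
  age 6: 0.16 × 103 = 16.480
Maximum at age 4 (32.940).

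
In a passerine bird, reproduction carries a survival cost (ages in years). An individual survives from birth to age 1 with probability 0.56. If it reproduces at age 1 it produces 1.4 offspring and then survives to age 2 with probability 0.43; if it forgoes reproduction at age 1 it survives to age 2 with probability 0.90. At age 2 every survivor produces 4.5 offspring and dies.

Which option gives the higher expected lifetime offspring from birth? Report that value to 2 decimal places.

2.27

breed at age 1: R₀ = 0.56 × (1.4 + 0.43 × 4.5) = 0.56 × 3.3350 = 1.8676
delay to age 2: R₀ = 0.56 × (0.90 × 4.5) = 0.56 × 4.0500 = 2.2680
Higher: delay to age 2 (2.2680).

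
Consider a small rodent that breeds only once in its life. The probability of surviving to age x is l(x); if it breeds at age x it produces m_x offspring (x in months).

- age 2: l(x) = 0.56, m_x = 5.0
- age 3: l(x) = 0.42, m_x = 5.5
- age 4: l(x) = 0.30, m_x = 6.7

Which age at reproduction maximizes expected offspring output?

Expected offspring if breeding at age x = l(x) × m_x:
  age 2: 0.56 × 5.0 = 2.800
  age 3: 0.42 × 5.5 = 2.310
  age 4: 0.30 × 6.7 = 2.010
Maximum at age 2 (2.800).

2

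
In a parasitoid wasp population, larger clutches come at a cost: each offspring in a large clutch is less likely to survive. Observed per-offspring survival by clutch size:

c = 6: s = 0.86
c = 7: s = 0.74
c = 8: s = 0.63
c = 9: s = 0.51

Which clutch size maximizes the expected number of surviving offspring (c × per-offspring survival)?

Expected surviving offspring = c × s(c):
  c=6: 6 × 0.86 = 5.160
  c=7: 7 × 0.74 = 5.180
  c=8: 8 × 0.63 = 5.040
  c=9: 9 × 0.51 = 4.590
Maximum at c = 7 (5.180 surviving offspring).

7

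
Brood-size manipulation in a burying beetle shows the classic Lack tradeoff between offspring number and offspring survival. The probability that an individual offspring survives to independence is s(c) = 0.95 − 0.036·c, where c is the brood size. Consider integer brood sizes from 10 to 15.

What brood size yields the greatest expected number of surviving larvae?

13

Expected surviving larvae = c × s(c):
  c=10: 10 × 0.590 = 5.900
  c=11: 11 × 0.554 = 6.094
  c=12: 12 × 0.518 = 6.216
  c=13: 13 × 0.482 = 6.266
  c=14: 14 × 0.446 = 6.244
  c=15: 15 × 0.410 = 6.150
Maximum at c = 13 (6.266 surviving larvae).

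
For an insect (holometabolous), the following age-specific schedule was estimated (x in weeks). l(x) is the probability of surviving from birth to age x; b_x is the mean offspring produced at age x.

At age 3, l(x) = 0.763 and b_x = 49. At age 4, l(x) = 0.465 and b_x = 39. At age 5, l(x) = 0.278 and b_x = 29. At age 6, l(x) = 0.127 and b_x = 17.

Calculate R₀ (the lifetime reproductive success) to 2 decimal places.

R₀ = Σ l(x) b_x:
  age 3: 0.763 × 49 = 37.3870
  age 4: 0.465 × 39 = 18.1350
  age 5: 0.278 × 29 = 8.0620
  age 6: 0.127 × 17 = 2.1590
R₀ = 37.3870 + 18.1350 + 8.0620 + 2.1590 = 65.7430

65.74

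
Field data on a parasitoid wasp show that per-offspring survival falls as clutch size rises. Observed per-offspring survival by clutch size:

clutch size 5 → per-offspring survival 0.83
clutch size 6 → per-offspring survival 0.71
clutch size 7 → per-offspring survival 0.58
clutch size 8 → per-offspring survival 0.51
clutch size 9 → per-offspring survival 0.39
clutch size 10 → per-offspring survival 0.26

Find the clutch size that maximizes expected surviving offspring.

6

Expected surviving offspring = c × s(c):
  c=5: 5 × 0.83 = 4.150
  c=6: 6 × 0.71 = 4.260
  c=7: 7 × 0.58 = 4.060
  c=8: 8 × 0.51 = 4.080
  c=9: 9 × 0.39 = 3.510
  c=10: 10 × 0.26 = 2.600
Maximum at c = 6 (4.260 surviving offspring).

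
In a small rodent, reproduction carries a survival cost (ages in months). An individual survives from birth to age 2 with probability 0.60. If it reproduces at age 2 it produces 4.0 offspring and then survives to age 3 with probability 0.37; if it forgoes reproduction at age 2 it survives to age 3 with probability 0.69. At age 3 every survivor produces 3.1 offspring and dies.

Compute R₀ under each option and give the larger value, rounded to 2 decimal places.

breed at age 2: R₀ = 0.60 × (4.0 + 0.37 × 3.1) = 0.60 × 5.1470 = 3.0882
delay to age 3: R₀ = 0.60 × (0.69 × 3.1) = 0.60 × 2.1390 = 1.2834
Higher: breed at age 2 (3.0882).

3.09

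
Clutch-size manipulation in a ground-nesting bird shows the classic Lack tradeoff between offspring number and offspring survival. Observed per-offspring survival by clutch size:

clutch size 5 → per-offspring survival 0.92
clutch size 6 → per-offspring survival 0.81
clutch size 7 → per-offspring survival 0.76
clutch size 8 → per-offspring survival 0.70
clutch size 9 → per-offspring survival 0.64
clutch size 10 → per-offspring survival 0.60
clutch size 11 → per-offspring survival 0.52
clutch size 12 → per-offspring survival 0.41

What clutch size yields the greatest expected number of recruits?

10

Expected recruits = c × s(c):
  c=5: 5 × 0.92 = 4.600
  c=6: 6 × 0.81 = 4.860
  c=7: 7 × 0.76 = 5.320
  c=8: 8 × 0.70 = 5.600
  c=9: 9 × 0.64 = 5.760
  c=10: 10 × 0.60 = 6.000
  c=11: 11 × 0.52 = 5.720
  c=12: 12 × 0.41 = 4.920
Maximum at c = 10 (6.000 recruits).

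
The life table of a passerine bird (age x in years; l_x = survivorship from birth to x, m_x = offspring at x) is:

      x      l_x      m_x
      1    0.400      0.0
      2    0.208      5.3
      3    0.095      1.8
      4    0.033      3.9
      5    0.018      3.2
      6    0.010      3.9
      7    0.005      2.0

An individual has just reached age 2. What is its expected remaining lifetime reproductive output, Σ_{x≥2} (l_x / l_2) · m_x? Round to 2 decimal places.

7.25

l_2 = 0.208. Conditional survival from age 2 to x is l_x / l_2.
  x=2: (0.208/0.208) × 5.3 = 5.3000
  x=3: (0.095/0.208) × 1.8 = 0.8221
  x=4: (0.033/0.208) × 3.9 = 0.6188
  x=5: (0.018/0.208) × 3.2 = 0.2769
  x=6: (0.010/0.208) × 3.9 = 0.1875
  x=7: (0.005/0.208) × 2.0 = 0.0481
Sum = 5.3000 + 0.8221 + 0.6188 + 0.2769 + 0.1875 + 0.0481 = 7.2534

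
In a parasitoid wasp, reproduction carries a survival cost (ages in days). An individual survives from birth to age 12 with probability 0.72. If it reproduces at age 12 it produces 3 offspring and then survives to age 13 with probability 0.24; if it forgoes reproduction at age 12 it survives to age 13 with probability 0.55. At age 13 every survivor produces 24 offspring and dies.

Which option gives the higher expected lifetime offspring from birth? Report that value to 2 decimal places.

9.50

breed at age 12: R₀ = 0.72 × (3 + 0.24 × 24) = 0.72 × 8.7600 = 6.3072
delay to age 13: R₀ = 0.72 × (0.55 × 24) = 0.72 × 13.2000 = 9.5040
Higher: delay to age 13 (9.5040).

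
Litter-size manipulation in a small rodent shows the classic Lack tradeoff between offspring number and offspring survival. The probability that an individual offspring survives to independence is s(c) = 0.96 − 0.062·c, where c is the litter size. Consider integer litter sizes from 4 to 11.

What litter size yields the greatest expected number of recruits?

8

Expected recruits = c × s(c):
  c=4: 4 × 0.712 = 2.848
  c=5: 5 × 0.650 = 3.250
  c=6: 6 × 0.588 = 3.528
  c=7: 7 × 0.526 = 3.682
  c=8: 8 × 0.464 = 3.712
  c=9: 9 × 0.402 = 3.618
  c=10: 10 × 0.340 = 3.400
  c=11: 11 × 0.278 = 3.058
Maximum at c = 8 (3.712 recruits).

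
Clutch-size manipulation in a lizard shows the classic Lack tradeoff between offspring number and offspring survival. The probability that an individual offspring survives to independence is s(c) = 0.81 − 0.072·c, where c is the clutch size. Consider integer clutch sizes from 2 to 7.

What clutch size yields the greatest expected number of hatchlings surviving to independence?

6

Expected hatchlings surviving to independence = c × s(c):
  c=2: 2 × 0.666 = 1.332
  c=3: 3 × 0.594 = 1.782
  c=4: 4 × 0.522 = 2.088
  c=5: 5 × 0.450 = 2.250
  c=6: 6 × 0.378 = 2.268
  c=7: 7 × 0.306 = 2.142
Maximum at c = 6 (2.268 hatchlings surviving to independence).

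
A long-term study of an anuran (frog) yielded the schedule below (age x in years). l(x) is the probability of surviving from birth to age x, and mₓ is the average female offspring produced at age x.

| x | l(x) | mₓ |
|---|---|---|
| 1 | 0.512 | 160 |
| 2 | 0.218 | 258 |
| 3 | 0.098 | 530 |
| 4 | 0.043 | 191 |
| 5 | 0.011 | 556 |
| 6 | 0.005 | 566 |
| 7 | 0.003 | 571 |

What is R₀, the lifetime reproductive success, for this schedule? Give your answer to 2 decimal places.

208.98

R₀ = Σ l(x) mₓ:
  age 1: 0.512 × 160 = 81.9200
  age 2: 0.218 × 258 = 56.2440
  age 3: 0.098 × 530 = 51.9400
  age 4: 0.043 × 191 = 8.2130
  age 5: 0.011 × 556 = 6.1160
  age 6: 0.005 × 566 = 2.8300
  age 7: 0.003 × 571 = 1.7130
R₀ = 81.9200 + 56.2440 + 51.9400 + 8.2130 + 6.1160 + 2.8300 + 1.7130 = 208.9760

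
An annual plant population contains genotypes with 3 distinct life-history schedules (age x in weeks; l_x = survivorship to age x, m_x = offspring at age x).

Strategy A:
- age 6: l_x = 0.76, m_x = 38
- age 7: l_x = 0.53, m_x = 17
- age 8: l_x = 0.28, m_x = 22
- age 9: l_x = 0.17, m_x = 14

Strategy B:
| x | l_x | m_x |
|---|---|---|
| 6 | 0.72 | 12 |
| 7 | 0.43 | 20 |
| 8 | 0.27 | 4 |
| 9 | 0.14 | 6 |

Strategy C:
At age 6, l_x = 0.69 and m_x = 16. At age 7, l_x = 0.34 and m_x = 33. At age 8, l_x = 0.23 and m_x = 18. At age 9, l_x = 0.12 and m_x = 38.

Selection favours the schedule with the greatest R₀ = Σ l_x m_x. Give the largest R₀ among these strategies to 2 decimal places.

Strategy A: R₀ = 0.76×38 + 0.53×17 + 0.28×22 + 0.17×14 = 46.4300
Strategy B: R₀ = 0.72×12 + 0.43×20 + 0.27×4 + 0.14×6 = 19.1600
Strategy C: R₀ = 0.69×16 + 0.34×33 + 0.23×18 + 0.12×38 = 30.9600
Highest R₀: strategy A with 46.4300.

46.43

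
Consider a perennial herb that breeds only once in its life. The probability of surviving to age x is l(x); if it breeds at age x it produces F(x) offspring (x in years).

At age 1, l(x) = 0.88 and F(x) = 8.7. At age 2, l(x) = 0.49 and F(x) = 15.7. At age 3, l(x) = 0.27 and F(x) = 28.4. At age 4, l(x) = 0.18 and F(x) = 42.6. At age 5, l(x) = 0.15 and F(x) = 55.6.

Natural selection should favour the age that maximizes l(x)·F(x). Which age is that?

5

Expected offspring if breeding at age x = l(x) × F(x):
  age 1: 0.88 × 8.7 = 7.656
  age 2: 0.49 × 15.7 = 7.693
  age 3: 0.27 × 28.4 = 7.668
  age 4: 0.18 × 42.6 = 7.668
  age 5: 0.15 × 55.6 = 8.340
Maximum at age 5 (8.340).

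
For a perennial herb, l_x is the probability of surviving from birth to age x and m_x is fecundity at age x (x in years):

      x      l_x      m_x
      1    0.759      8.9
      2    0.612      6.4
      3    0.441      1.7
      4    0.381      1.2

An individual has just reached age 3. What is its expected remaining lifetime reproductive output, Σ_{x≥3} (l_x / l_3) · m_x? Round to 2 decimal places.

2.74

l_3 = 0.441. Conditional survival from age 3 to x is l_x / l_3.
  x=3: (0.441/0.441) × 1.7 = 1.7000
  x=4: (0.381/0.441) × 1.2 = 1.0367
Sum = 1.7000 + 1.0367 = 2.7367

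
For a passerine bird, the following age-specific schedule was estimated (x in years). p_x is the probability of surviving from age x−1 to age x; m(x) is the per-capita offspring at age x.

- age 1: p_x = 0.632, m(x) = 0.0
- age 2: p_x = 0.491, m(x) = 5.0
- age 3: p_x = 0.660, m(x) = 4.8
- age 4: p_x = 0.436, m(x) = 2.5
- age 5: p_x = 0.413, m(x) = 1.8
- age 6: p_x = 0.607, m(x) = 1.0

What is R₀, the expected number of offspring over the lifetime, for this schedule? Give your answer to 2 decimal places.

2.85

Survivorship from birth: l_x = p_1·p_2·…·p_x.
  l_1 = 0.63200
  l_2 = 0.31031
  l_3 = 0.20481
  l_4 = 0.08930
  l_5 = 0.03688
  l_6 = 0.02239
R₀ = Σ l_x m(x):
  age 1: 0.63200 × 0.0 = 0.0000
  age 2: 0.31031 × 5.0 = 1.5515
  age 3: 0.20481 × 4.8 = 0.9831
  age 4: 0.08930 × 2.5 = 0.2233
  age 5: 0.03688 × 1.8 = 0.0664
  age 6: 0.02239 × 1.0 = 0.0224
R₀ = 0.0000 + 1.5515 + 0.9831 + 0.2233 + 0.0664 + 0.0224 = 2.8467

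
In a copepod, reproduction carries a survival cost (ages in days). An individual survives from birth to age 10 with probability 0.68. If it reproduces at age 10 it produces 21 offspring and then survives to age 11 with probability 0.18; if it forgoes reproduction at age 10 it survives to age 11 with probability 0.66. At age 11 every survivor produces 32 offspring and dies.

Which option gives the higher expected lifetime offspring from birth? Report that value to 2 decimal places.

18.20

breed at age 10: R₀ = 0.68 × (21 + 0.18 × 32) = 0.68 × 26.7600 = 18.1968
delay to age 11: R₀ = 0.68 × (0.66 × 32) = 0.68 × 21.1200 = 14.3616
Higher: breed at age 10 (18.1968).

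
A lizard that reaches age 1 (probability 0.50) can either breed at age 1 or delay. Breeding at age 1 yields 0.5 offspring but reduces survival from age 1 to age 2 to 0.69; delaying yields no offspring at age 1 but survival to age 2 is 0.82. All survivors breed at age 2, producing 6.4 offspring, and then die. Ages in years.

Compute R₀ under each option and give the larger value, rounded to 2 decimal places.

breed at age 1: R₀ = 0.50 × (0.5 + 0.69 × 6.4) = 0.50 × 4.9160 = 2.4580
delay to age 2: R₀ = 0.50 × (0.82 × 6.4) = 0.50 × 5.2480 = 2.6240
Higher: delay to age 2 (2.6240).

2.62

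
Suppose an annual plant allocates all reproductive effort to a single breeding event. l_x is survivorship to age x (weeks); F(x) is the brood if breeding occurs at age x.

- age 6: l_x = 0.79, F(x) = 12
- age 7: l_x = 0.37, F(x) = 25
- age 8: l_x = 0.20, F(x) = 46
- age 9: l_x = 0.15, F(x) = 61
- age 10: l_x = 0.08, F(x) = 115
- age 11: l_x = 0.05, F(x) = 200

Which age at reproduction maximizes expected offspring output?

Expected offspring if breeding at age x = l_x × F(x):
  age 6: 0.79 × 12 = 9.480
  age 7: 0.37 × 25 = 9.250
  age 8: 0.20 × 46 = 9.200
  age 9: 0.15 × 61 = 9.150
  age 10: 0.08 × 115 = 9.200
  age 11: 0.05 × 200 = 10.000
Maximum at age 11 (10.000).

11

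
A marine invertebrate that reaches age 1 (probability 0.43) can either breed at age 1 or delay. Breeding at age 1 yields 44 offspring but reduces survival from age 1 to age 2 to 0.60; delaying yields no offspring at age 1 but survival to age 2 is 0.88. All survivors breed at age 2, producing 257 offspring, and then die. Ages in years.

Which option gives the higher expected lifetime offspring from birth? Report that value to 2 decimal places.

breed at age 1: R₀ = 0.43 × (44 + 0.60 × 257) = 0.43 × 198.2000 = 85.2260
delay to age 2: R₀ = 0.43 × (0.88 × 257) = 0.43 × 226.1600 = 97.2488
Higher: delay to age 2 (97.2488).

97.25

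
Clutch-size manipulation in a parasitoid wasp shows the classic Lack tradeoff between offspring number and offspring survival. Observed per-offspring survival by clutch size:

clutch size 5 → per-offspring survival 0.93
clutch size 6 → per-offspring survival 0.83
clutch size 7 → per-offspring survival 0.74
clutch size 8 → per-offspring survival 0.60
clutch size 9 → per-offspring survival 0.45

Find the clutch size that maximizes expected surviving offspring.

Expected surviving offspring = c × s(c):
  c=5: 5 × 0.93 = 4.650
  c=6: 6 × 0.83 = 4.980
  c=7: 7 × 0.74 = 5.180
  c=8: 8 × 0.60 = 4.800
  c=9: 9 × 0.45 = 4.050
Maximum at c = 7 (5.180 surviving offspring).

7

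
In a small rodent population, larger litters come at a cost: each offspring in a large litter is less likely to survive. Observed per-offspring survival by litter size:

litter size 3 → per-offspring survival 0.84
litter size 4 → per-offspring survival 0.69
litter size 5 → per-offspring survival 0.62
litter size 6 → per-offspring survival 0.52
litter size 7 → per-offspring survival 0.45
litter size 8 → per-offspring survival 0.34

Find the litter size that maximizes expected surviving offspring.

7

Expected surviving offspring = c × s(c):
  c=3: 3 × 0.84 = 2.520
  c=4: 4 × 0.69 = 2.760
  c=5: 5 × 0.62 = 3.100
  c=6: 6 × 0.52 = 3.120
  c=7: 7 × 0.45 = 3.150
  c=8: 8 × 0.34 = 2.720
Maximum at c = 7 (3.150 surviving offspring).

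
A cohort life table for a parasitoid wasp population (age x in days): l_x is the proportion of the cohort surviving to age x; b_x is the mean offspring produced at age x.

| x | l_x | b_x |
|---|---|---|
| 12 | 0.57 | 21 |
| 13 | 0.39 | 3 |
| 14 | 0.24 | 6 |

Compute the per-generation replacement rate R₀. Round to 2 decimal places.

R₀ = Σ l_x b_x:
  age 12: 0.57 × 21 = 11.9700
  age 13: 0.39 × 3 = 1.1700
  age 14: 0.24 × 6 = 1.4400
R₀ = 11.9700 + 1.1700 + 1.4400 = 14.5800

14.58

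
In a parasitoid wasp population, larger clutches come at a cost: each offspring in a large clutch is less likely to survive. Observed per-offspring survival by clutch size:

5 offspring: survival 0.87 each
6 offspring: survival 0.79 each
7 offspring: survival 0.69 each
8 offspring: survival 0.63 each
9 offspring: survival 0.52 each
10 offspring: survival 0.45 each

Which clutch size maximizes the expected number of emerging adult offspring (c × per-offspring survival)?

8

Expected emerging adult offspring = c × s(c):
  c=5: 5 × 0.87 = 4.350
  c=6: 6 × 0.79 = 4.740
  c=7: 7 × 0.69 = 4.830
  c=8: 8 × 0.63 = 5.040
  c=9: 9 × 0.52 = 4.680
  c=10: 10 × 0.45 = 4.500
Maximum at c = 8 (5.040 emerging adult offspring).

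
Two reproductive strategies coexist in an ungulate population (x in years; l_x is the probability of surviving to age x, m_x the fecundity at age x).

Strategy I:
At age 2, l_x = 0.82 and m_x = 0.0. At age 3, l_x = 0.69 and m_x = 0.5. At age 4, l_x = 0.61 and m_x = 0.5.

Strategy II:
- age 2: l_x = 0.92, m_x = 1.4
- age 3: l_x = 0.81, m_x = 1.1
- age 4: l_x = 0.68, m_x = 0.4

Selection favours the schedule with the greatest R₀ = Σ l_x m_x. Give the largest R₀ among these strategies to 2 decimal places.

Strategy I: R₀ = 0.82×0.0 + 0.69×0.5 + 0.61×0.5 = 0.6500
Strategy II: R₀ = 0.92×1.4 + 0.81×1.1 + 0.68×0.4 = 2.4510
Highest R₀: strategy II with 2.4510.

2.45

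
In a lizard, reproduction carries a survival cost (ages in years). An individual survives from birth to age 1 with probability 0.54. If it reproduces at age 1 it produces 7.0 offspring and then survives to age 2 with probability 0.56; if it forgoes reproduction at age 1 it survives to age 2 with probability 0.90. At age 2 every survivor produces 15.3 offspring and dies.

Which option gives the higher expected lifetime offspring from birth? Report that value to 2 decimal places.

8.41

breed at age 1: R₀ = 0.54 × (7.0 + 0.56 × 15.3) = 0.54 × 15.5680 = 8.4067
delay to age 2: R₀ = 0.54 × (0.90 × 15.3) = 0.54 × 13.7700 = 7.4358
Higher: breed at age 1 (8.4067).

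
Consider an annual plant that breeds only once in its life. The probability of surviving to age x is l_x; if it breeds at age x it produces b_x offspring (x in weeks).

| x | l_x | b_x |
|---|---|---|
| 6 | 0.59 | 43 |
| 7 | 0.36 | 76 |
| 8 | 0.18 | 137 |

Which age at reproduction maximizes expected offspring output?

Expected offspring if breeding at age x = l_x × b_x:
  age 6: 0.59 × 43 = 25.370
  age 7: 0.36 × 76 = 27.360
  age 8: 0.18 × 137 = 24.660
Maximum at age 7 (27.360).

7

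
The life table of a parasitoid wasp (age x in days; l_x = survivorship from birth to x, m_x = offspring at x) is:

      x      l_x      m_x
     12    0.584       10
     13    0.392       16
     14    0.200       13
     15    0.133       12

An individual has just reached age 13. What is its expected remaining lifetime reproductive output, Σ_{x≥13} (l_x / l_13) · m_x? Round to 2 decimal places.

26.70

l_13 = 0.392. Conditional survival from age 13 to x is l_x / l_13.
  x=13: (0.392/0.392) × 16 = 16.0000
  x=14: (0.200/0.392) × 13 = 6.6327
  x=15: (0.133/0.392) × 12 = 4.0714
Sum = 16.0000 + 6.6327 + 4.0714 = 26.7041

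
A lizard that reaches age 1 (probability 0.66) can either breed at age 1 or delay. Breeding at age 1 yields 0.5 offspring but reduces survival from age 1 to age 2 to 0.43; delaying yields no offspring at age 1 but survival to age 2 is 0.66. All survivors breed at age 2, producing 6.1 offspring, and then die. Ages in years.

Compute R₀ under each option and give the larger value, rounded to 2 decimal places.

2.66

breed at age 1: R₀ = 0.66 × (0.5 + 0.43 × 6.1) = 0.66 × 3.1230 = 2.0612
delay to age 2: R₀ = 0.66 × (0.66 × 6.1) = 0.66 × 4.0260 = 2.6572
Higher: delay to age 2 (2.6572).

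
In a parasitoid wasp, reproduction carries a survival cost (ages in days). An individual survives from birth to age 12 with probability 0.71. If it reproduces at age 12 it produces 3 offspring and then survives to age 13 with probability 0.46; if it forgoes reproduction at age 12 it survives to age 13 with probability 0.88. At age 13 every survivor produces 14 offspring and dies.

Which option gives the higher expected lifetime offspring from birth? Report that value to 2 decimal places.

breed at age 12: R₀ = 0.71 × (3 + 0.46 × 14) = 0.71 × 9.4400 = 6.7024
delay to age 13: R₀ = 0.71 × (0.88 × 14) = 0.71 × 12.3200 = 8.7472
Higher: delay to age 13 (8.7472).

8.75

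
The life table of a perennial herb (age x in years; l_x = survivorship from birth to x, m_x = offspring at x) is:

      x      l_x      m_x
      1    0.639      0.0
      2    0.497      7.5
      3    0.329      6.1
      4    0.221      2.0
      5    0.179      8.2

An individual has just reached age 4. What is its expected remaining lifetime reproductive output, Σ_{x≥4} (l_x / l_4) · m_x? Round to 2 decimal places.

l_4 = 0.221. Conditional survival from age 4 to x is l_x / l_4.
  x=4: (0.221/0.221) × 2.0 = 2.0000
  x=5: (0.179/0.221) × 8.2 = 6.6416
Sum = 2.0000 + 6.6416 = 8.6416

8.64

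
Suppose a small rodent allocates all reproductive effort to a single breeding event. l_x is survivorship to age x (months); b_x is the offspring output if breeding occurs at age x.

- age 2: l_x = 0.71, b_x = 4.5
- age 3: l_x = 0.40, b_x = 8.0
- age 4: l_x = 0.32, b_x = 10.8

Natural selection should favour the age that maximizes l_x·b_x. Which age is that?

4

Expected offspring if breeding at age x = l_x × b_x:
  age 2: 0.71 × 4.5 = 3.195
  age 3: 0.40 × 8.0 = 3.200
  age 4: 0.32 × 10.8 = 3.456
Maximum at age 4 (3.456).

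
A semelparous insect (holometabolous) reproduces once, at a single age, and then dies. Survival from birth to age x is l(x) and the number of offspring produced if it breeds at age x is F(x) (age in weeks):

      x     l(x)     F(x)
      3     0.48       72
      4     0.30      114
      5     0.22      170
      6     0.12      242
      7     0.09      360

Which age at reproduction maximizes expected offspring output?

5

Expected offspring if breeding at age x = l(x) × F(x):
  age 3: 0.48 × 72 = 34.560
  age 4: 0.30 × 114 = 34.200
  age 5: 0.22 × 170 = 37.400
  age 6: 0.12 × 242 = 29.040
  age 7: 0.09 × 360 = 32.400
Maximum at age 5 (37.400).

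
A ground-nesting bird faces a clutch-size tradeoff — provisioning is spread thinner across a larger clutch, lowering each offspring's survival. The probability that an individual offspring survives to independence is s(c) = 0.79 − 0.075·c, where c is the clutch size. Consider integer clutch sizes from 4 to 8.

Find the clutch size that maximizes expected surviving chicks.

5

Expected surviving chicks = c × s(c):
  c=4: 4 × 0.490 = 1.960
  c=5: 5 × 0.415 = 2.075
  c=6: 6 × 0.340 = 2.040
  c=7: 7 × 0.265 = 1.855
  c=8: 8 × 0.190 = 1.520
Maximum at c = 5 (2.075 surviving chicks).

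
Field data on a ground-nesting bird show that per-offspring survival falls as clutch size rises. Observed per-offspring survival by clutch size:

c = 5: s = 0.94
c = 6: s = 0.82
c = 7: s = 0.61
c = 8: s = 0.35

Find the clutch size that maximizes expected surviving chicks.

Expected surviving chicks = c × s(c):
  c=5: 5 × 0.94 = 4.700
  c=6: 6 × 0.82 = 4.920
  c=7: 7 × 0.61 = 4.270
  c=8: 8 × 0.35 = 2.800
Maximum at c = 6 (4.920 surviving chicks).

6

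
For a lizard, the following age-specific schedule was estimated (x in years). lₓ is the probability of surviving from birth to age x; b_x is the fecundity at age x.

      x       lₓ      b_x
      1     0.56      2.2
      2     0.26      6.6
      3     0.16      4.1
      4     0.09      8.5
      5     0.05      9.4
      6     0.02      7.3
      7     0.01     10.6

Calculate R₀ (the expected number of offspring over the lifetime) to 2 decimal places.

R₀ = Σ lₓ b_x:
  age 1: 0.56 × 2.2 = 1.2320
  age 2: 0.26 × 6.6 = 1.7160
  age 3: 0.16 × 4.1 = 0.6560
  age 4: 0.09 × 8.5 = 0.7650
  age 5: 0.05 × 9.4 = 0.4700
  age 6: 0.02 × 7.3 = 0.1460
  age 7: 0.01 × 10.6 = 0.1060
R₀ = 1.2320 + 1.7160 + 0.6560 + 0.7650 + 0.4700 + 0.1460 + 0.1060 = 5.0910

5.09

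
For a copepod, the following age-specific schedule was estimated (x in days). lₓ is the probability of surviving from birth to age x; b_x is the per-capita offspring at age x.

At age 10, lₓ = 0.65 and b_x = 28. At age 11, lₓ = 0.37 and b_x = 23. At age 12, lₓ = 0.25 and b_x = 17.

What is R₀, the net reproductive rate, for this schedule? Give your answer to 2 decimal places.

30.96

R₀ = Σ lₓ b_x:
  age 10: 0.65 × 28 = 18.2000
  age 11: 0.37 × 23 = 8.5100
  age 12: 0.25 × 17 = 4.2500
R₀ = 18.2000 + 8.5100 + 4.2500 = 30.9600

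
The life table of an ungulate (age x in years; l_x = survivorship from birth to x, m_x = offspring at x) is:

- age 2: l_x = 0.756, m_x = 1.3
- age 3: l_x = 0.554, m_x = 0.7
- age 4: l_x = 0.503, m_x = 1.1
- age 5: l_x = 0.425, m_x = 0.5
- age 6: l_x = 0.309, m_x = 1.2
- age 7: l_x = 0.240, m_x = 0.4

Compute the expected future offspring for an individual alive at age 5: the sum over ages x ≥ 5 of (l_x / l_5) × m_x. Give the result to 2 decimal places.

l_5 = 0.425. Conditional survival from age 5 to x is l_x / l_5.
  x=5: (0.425/0.425) × 0.5 = 0.5000
  x=6: (0.309/0.425) × 1.2 = 0.8725
  x=7: (0.240/0.425) × 0.4 = 0.2259
Sum = 0.5000 + 0.8725 + 0.2259 = 1.5984

1.60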